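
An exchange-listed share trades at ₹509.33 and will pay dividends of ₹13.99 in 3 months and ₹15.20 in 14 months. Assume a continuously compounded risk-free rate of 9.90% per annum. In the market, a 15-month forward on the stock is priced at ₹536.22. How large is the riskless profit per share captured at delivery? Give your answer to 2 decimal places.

PV(dividends) I = 13.99·e^(−0.0990·3/12) + 15.20·e^(−0.0990·14/12) = 27.1900
Fair forward F* = (S − I)·e^(rT) = (509.33 − 27.1900)·e^0.123750 = 482.1400 × 1.131733 = 545.6537
Market ₹536.22 < fair 545.6537: forward underpriced → reverse cash-and-carry (short the stock, invest proceeds at r, pay the dividends, go long the forward).
Profit at T = |F_mkt − F*| = |536.22 − 545.6537| = ₹9.43 per share

₹9.43 per share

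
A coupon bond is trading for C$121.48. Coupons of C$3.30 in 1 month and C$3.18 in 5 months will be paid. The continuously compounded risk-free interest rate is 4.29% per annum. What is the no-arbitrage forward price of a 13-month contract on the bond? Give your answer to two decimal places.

C$120.54

PV(coupons) I = 3.30·e^(−0.0429·1/12) + 3.18·e^(−0.0429·5/12)
I = 3.2882 + 3.1237 = 6.4119
F = (S − I)·e^(rT) = (121.48 − 6.4119) · e^(0.0429·13/12)
= 115.0681 · e^0.046475 = 115.0681 × 1.047572 = C$120.54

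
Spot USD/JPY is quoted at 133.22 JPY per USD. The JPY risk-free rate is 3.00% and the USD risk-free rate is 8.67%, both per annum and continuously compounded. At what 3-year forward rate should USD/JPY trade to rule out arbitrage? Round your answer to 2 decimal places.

F = S·e^((r_JPY − r_USD)T) = 133.22 · e^((0.0300 − 0.0867) × 3)
= 133.22 · e^-0.170100 = 133.22 × 0.843580
F = 112.38 JPY per USD

112.38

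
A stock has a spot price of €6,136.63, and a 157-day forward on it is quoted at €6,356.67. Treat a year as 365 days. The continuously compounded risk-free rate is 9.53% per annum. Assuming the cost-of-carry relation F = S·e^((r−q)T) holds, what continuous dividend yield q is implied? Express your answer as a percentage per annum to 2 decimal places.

1.34%

From F = S·e^((r−q)T): (r − q) = ln(F/S)/T
ln(6356.67/6136.63) = ln(1.035857) = 0.035229
(r − q) = 0.035229 / (157/365) = 0.081902
q = r − ln(F/S)/T = 0.0953 − 0.081902 = 0.013398
q = 1.34%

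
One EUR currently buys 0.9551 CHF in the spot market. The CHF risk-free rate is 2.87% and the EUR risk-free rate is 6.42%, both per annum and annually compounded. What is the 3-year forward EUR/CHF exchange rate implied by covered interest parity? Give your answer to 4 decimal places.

By covered interest parity, F = S · (1+r_CHF)^T / (1+r_EUR)^T
= 0.9551 × 1.088595 / 1.205230 = 0.9551 × 0.903226
F = 0.8627 CHF per EUR

0.8627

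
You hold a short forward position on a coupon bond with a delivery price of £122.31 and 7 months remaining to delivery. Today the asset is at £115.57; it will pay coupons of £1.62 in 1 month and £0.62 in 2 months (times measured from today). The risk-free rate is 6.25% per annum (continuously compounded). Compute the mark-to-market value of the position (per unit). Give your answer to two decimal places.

£4.59

PV(remaining coupons) I = 1.62·e^(−0.0625·1/12) + 0.62·e^(−0.0625·2/12) = 2.2252
Current forward F = (S − I)·e^(rT) = (115.57 − 2.2252)·e^(0.0625·7/12) = 113.3448 × 1.037131 = 117.5534
Value (long) = (F − K)·e^(−rT) = (117.5534 − 122.31) × 0.964198 = -4.5863
Short position value = −(long value) = £4.59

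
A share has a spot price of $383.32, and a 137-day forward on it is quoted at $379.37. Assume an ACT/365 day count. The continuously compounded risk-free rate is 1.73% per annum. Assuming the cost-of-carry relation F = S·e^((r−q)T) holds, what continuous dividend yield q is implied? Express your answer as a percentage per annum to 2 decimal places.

From F = S·e^((r−q)T): (r − q) = ln(F/S)/T
ln(379.37/383.32) = ln(0.989695) = -0.010358
(r − q) = -0.010358 / (137/365) = -0.027596
q = r − ln(F/S)/T = 0.0173 + 0.027596 = 0.044896
q = 4.49%

4.49%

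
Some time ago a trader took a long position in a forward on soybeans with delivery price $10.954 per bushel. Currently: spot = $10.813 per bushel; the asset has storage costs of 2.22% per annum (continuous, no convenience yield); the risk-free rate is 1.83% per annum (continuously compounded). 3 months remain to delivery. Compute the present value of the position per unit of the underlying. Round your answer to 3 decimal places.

-$0.031 per bushel

Current fair forward for the remaining 3 months: F = S·e^((r + u)·T), (r + u) = 0.0183 + 0.0222 = 0.0405
F = 10.813 · e^(0.0405 × 3/12) = 10.813 × 1.010176 = 10.9230
Value of long forward = (F − K)·e^(−rT) = (10.9230 − 10.954) · e^(−0.0183·3/12)
= -0.0310 × 0.995435 = -0.031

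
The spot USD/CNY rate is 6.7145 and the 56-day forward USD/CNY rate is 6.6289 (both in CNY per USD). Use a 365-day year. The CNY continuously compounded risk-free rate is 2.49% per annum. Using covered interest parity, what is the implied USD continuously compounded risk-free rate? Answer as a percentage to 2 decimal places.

F = S·e^((r_CNY − r_USD)T) ⇒ r_USD = r_CNY − ln(F/S)/T
ln(6.6289/6.7145) = -0.012830; /(56/365) = -0.083624
r_USD = 0.0249 + 0.083624 = 0.108524
r_USD = 10.85%

10.85%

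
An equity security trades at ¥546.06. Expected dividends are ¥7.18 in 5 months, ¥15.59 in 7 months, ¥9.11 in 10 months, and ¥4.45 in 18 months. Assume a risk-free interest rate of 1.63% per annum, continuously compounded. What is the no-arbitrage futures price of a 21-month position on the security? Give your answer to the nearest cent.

¥524.92

PV(dividends) I = 7.18·e^(−0.0163·5/12) + 15.59·e^(−0.0163·7/12) + 9.11·e^(−0.0163·10/12) + 4.45·e^(−0.0163·18/12)
I = 7.1314 + 15.4425 + 8.9871 + 4.3425 = 35.9035
F = (S − I)·e^(rT) = (546.06 − 35.9035) · e^(0.0163·21/12)
= 510.1565 · e^0.028525 = 510.1565 × 1.028936 = ¥524.92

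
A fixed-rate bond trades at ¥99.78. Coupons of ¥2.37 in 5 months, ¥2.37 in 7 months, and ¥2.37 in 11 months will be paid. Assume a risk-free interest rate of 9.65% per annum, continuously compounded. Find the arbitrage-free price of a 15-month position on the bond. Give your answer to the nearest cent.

¥105.03

PV(coupons) I = 2.37·e^(−0.0965·5/12) + 2.37·e^(−0.0965·7/12) + 2.37·e^(−0.0965·11/12)
I = 2.2766 + 2.2403 + 2.1694 = 6.6863
F = (S − I)·e^(rT) = (99.78 − 6.6863) · e^(0.0965·15/12)
= 93.0937 · e^0.120625 = 93.0937 × 1.128202 = ¥105.03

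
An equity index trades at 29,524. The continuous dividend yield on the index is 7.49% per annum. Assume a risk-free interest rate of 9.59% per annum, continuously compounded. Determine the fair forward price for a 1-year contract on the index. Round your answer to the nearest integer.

30,151

F = S·e^((r − q)T) = 29524 · e^((0.0959 − 0.0749) × 1)
= 29524 · e^0.021000 = 29524 × 1.021222
F = 30,151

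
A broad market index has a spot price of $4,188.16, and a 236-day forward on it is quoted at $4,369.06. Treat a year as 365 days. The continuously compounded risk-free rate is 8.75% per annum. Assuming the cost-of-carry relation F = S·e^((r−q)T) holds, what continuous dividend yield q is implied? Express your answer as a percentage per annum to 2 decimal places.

From F = S·e^((r−q)T): (r − q) = ln(F/S)/T
ln(4369.06/4188.16) = ln(1.043193) = 0.042286
(r − q) = 0.042286 / (236/365) = 0.065400
q = r − ln(F/S)/T = 0.0875 − 0.065400 = 0.022100
q = 2.21%

2.21%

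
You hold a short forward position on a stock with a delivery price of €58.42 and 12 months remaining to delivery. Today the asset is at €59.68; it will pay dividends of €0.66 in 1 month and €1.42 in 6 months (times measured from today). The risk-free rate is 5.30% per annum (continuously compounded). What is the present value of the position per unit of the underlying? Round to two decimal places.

-€2.24

PV(remaining dividends) I = 0.66·e^(−0.0530·1/12) + 1.42·e^(−0.0530·6/12) = 2.0400
Current forward F = (S − I)·e^(rT) = (59.68 − 2.0400)·e^(0.0530·12/12) = 57.6400 × 1.054430 = 60.7773
Value (long) = (F − K)·e^(−rT) = (60.7773 − 58.42) × 0.948380 = 2.2356
Short position value = −(long value) = -€2.24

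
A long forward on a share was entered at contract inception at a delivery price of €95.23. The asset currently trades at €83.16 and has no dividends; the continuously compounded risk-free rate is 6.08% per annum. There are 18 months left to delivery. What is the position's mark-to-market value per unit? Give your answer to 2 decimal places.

Current fair forward for the remaining 18 months: F = S·e^(r·T), r = 0.0608
F = 83.16 · e^(0.0608 × 18/12) = 83.16 × 1.095488 = 91.1008
Value of long forward = (F − K)·e^(−rT) = (91.1008 − 95.23) · e^(−0.0608·18/12)
= -4.1292 × 0.912835 = -3.77

-€3.77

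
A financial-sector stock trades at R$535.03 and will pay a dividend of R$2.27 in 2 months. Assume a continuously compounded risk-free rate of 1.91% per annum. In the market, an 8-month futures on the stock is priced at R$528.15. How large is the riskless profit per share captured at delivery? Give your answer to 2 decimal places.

PV(dividends) I = 2.27·e^(−0.0191·2/12) = 2.2628
Fair futures F* = (S − I)·e^(rT) = (535.03 − 2.2628)·e^0.012733 = 532.7672 × 1.012814 = 539.5941
Market R$528.15 < fair 539.5941: forward underpriced → reverse cash-and-carry (short the stock, invest proceeds at r, pay the dividends, go long the forward).
Profit at T = |F_mkt − F*| = |528.15 − 539.5941| = R$11.44 per share

R$11.44 per share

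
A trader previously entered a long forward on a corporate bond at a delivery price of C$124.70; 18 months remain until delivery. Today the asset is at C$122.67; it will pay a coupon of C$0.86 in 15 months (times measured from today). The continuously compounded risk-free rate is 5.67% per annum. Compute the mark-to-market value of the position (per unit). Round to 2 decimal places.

C$7.34

PV(remaining coupons) I = 0.86·e^(−0.0567·15/12) = 0.8012
Current forward F = (S − I)·e^(rT) = (122.67 − 0.8012)·e^(0.0567·18/12) = 121.8688 × 1.088772 = 132.6873
Value (long) = (F − K)·e^(−rT) = (132.6873 − 124.70) × 0.918466 = 7.3361
Value = C$7.34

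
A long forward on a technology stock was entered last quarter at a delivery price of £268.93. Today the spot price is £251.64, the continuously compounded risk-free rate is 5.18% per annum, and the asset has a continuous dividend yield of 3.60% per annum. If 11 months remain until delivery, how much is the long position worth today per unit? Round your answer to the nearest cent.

Current fair forward for the remaining 11 months: F = S·e^((r − q)·T), (r − q) = 0.0518 − 0.0360 = 0.0158
F = 251.64 · e^(0.0158 × 11/12) = 251.64 × 1.014589 = 255.3112
Value of long forward = (F − K)·e^(−rT) = (255.3112 − 268.93) · e^(−0.0518·11/12)
= -13.6188 × 0.953626 = -12.99

-£12.99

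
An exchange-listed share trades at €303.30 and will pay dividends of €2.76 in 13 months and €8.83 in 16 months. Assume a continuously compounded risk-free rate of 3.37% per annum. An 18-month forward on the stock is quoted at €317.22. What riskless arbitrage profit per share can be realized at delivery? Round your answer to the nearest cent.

PV(dividends) I = 2.76·e^(−0.0337·13/12) + 8.83·e^(−0.0337·16/12) = 11.1031
Fair forward F* = (S − I)·e^(rT) = (303.30 − 11.1031)·e^0.050550 = 292.1969 × 1.051849 = 307.3470
Market €317.22 > fair 307.3470: forward overpriced → cash-and-carry (borrow at r, buy the stock and collect the dividends, short the forward).
Profit at T = |F_mkt − F*| = |317.22 − 307.3470| = €9.87 per share

€9.87 per share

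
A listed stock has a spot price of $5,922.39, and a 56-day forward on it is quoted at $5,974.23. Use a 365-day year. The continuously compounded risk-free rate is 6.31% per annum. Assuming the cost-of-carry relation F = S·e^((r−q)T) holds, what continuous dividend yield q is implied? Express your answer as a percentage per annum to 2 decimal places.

From F = S·e^((r−q)T): (r − q) = ln(F/S)/T
ln(5974.23/5922.39) = ln(1.008753) = 0.008715
(r − q) = 0.008715 / (56/365) = 0.056803
q = r − ln(F/S)/T = 0.0631 − 0.056803 = 0.006297
q = 0.63%

0.63%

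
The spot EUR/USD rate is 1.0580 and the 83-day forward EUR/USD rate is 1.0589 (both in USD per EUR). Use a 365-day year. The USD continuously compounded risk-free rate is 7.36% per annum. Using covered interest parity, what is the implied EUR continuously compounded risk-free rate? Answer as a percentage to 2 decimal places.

F = S·e^((r_USD − r_EUR)T) ⇒ r_EUR = r_USD − ln(F/S)/T
ln(1.0589/1.0580) = 0.000850; /(83/365) = 0.003738
r_EUR = 0.0736 − 0.003738 = 0.069862
r_EUR = 6.99%

6.99%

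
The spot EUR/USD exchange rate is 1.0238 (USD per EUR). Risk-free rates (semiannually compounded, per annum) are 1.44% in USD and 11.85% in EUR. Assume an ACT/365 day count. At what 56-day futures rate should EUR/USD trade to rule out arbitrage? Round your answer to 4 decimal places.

By covered interest parity, F = S · (1+r_USD/2)^(2T) / (1+r_EUR/2)^(2T)
= 1.0238 × 1.002204 / 1.017819 = 1.0238 × 0.984658
F = 1.0081 USD per EUR

1.0081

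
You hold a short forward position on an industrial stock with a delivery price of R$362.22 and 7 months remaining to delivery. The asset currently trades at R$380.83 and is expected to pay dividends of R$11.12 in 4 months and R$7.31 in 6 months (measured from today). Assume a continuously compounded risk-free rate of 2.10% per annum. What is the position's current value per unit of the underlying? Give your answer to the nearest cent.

PV(remaining dividends) I = 11.12·e^(−0.0210·4/12) + 7.31·e^(−0.0210·6/12) = 18.2761
Current forward F = (S − I)·e^(rT) = (380.83 − 18.2761)·e^(0.0210·7/12) = 362.5539 × 1.012325 = 367.0224
Value (long) = (F − K)·e^(−rT) = (367.0224 − 362.22) × 0.987825 = 4.7439
Short position value = −(long value) = -R$4.74

-R$4.74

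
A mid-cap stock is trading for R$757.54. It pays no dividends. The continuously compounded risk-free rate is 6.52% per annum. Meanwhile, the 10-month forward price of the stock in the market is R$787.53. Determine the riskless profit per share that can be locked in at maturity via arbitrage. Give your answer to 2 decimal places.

R$12.31 per share

Fair forward: F* = S·e^(carry·T), with carry = r = 0.0652
F* = 757.54 · e^(0.0652 × 10/12) = 757.54 · e^0.054333 = 757.54 × 1.055836 = R$799.8380
Market R$787.53 < fair R$799.8380: forward underpriced → reverse cash-and-carry (short spot, go long the forward).
At maturity, profit = |F_mkt − F*| = |787.53 − 799.8380| = R$12.31 per share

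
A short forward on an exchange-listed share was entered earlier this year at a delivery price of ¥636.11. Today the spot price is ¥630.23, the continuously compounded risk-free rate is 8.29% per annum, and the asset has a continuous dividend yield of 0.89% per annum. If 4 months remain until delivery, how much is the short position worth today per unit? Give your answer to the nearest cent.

-¥9.59

Current fair forward for the remaining 4 months: F = S·e^((r − q)·T), (r − q) = 0.0829 − 0.0089 = 0.0740
F = 630.23 · e^(0.0740 × 4/12) = 630.23 × 1.024973 = 645.9687
Value of long forward = (F − K)·e^(−rT) = (645.9687 − 636.11) · e^(−0.0829·4/12)
= 9.8587 × 0.972745 = 9.59
Short position value = −(long value) = -¥9.59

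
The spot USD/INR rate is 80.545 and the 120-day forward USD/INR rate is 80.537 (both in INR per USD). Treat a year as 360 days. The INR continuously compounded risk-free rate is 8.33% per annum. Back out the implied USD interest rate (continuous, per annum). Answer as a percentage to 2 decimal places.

F = S·e^((r_INR − r_USD)T) ⇒ r_USD = r_INR − ln(F/S)/T
ln(80.537/80.545) = -0.000099; /(120/360) = -0.000297
r_USD = 0.0833 + 0.000297 = 0.083597
r_USD = 8.36%

8.36%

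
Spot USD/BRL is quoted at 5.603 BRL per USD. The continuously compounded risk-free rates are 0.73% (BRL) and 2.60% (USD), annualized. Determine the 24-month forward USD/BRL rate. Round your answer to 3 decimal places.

5.397

F = S·e^((r_BRL − r_USD)T) = 5.603 · e^((0.0073 − 0.0260) × 24/12)
= 5.603 · e^-0.037400 = 5.603 × 0.963291
F = 5.397 BRL per USD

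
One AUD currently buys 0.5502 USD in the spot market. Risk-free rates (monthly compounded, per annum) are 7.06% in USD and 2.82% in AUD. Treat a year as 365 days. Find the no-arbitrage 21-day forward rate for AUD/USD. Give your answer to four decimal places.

0.5515

By covered interest parity, F = S · (1+r_USD/12)^(12T) / (1+r_AUD/12)^(12T)
= 0.5502 × 1.004058 / 1.001622 = 0.5502 × 1.002432
F = 0.5515 USD per AUD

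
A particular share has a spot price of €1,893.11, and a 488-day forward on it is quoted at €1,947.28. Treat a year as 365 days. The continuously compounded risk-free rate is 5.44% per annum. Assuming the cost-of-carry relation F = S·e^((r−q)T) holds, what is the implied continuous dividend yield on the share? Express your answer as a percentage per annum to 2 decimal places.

3.33%

From F = S·e^((r−q)T): (r − q) = ln(F/S)/T
ln(1947.28/1893.11) = ln(1.028614) = 0.028212
(r − q) = 0.028212 / (488/365) = 0.021101
q = r − ln(F/S)/T = 0.0544 − 0.021101 = 0.033299
q = 3.33%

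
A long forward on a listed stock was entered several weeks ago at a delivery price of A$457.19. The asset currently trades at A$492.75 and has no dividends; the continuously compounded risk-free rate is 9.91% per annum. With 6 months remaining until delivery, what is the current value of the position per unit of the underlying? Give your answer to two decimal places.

Current fair forward for the remaining 6 months: F = S·e^(r·T), r = 0.0991
F = 492.75 · e^(0.0991 × 6/12) = 492.75 × 1.050798 = 517.7807
Value of long forward = (F − K)·e^(−rT) = (517.7807 − 457.19) · e^(−0.0991·6/12)
= 60.5907 × 0.951658 = 57.66

A$57.66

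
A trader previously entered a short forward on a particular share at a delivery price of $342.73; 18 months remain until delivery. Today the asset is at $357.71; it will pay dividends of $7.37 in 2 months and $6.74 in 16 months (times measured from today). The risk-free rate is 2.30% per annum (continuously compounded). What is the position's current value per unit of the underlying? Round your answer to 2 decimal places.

-$12.72

PV(remaining dividends) I = 7.37·e^(−0.0230·2/12) + 6.74·e^(−0.0230·16/12) = 13.8782
Current forward F = (S − I)·e^(rT) = (357.71 − 13.8782)·e^(0.0230·18/12) = 343.8318 × 1.035102 = 355.9010
Value (long) = (F − K)·e^(−rT) = (355.9010 − 342.73) × 0.966088 = 12.7243
Short position value = −(long value) = -$12.72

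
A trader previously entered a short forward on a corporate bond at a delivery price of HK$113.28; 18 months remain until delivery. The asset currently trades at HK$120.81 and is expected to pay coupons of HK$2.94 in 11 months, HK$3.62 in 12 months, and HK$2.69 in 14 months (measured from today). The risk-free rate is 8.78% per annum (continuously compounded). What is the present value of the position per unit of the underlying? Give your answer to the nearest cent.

-HK$13.05

PV(remaining coupons) I = 2.94·e^(−0.0878·11/12) + 3.62·e^(−0.0878·12/12) + 2.69·e^(−0.0878·14/12) = 8.4565
Current forward F = (S − I)·e^(rT) = (120.81 − 8.4565)·e^(0.0878·18/12) = 112.3535 × 1.140766 = 128.1691
Value (long) = (F − K)·e^(−rT) = (128.1691 − 113.28) × 0.876604 = 13.0518
Short position value = −(long value) = -HK$13.05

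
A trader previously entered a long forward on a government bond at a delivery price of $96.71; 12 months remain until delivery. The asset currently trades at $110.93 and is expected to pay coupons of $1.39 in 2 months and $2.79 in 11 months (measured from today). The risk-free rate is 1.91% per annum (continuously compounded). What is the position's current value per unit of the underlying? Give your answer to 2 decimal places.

$11.92

PV(remaining coupons) I = 1.39·e^(−0.0191·2/12) + 2.79·e^(−0.0191·11/12) = 4.1272
Current forward F = (S − I)·e^(rT) = (110.93 − 4.1272)·e^(0.0191·12/12) = 106.8028 × 1.019284 = 108.8624
Value (long) = (F − K)·e^(−rT) = (108.8624 − 96.71) × 0.981081 = 11.9225
Value = $11.92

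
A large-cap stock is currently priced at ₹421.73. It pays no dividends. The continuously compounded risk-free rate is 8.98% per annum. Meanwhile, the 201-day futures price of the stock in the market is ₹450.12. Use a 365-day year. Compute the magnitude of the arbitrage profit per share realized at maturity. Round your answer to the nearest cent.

₹7.01 per share

Fair futures: F* = S·e^(carry·T), with carry = r = 0.0898
F* = 421.73 · e^(0.0898 × 201/365) = 421.73 · e^0.049452 = 421.73 × 1.050695 = ₹443.1096
Market ₹450.12 > fair ₹443.1096: forward overpriced → cash-and-carry (buy spot, short the forward).
At maturity, profit = |F_mkt − F*| = |450.12 − 443.1096| = ₹7.01 per share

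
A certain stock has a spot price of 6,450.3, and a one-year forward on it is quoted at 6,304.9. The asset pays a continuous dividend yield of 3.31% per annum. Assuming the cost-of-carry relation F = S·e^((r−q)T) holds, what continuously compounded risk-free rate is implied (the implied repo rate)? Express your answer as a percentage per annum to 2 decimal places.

From F = S·e^((r−q)T): (r − q) = ln(F/S)/T
ln(6304.9/6450.3) = ln(0.977458) = -0.022800
(r − q) = -0.022800 / (12/12) = -0.022800
r = ln(F/S)/T + q = -0.022800 + 0.0331 = 0.010300
r = 1.03%

1.03%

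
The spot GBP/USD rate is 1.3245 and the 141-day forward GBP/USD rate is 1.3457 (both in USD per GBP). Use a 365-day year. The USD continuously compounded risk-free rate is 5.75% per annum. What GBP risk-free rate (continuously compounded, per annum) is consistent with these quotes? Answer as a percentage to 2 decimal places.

F = S·e^((r_USD − r_GBP)T) ⇒ r_GBP = r_USD − ln(F/S)/T
ln(1.3457/1.3245) = 0.015879; /(141/365) = 0.041105
r_GBP = 0.0575 − 0.041105 = 0.016395
r_GBP = 1.64%

1.64%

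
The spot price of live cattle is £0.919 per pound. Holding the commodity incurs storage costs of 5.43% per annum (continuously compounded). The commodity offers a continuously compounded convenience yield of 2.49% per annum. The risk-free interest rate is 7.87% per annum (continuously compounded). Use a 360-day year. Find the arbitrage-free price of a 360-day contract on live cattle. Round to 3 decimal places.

£1.024 per pound

Net carry = r + u − y = 0.0787 + 0.0543 − 0.0249 = 0.1081
F = S·e^((r+u−y)T) = 0.919 · e^(0.1081 × 360/360) = 0.919 · e^0.108100
= 0.919 × 1.114159 = £1.024 per pound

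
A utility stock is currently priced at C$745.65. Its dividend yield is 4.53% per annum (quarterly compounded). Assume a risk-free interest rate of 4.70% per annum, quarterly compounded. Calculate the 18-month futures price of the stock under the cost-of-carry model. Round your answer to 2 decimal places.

F = S · (1+r/4)^(4T) / (1+q/4)^(4T)
= 745.65 × 1.072604 / 1.069903 = 745.65 × 1.002525
F = C$747.53

C$747.53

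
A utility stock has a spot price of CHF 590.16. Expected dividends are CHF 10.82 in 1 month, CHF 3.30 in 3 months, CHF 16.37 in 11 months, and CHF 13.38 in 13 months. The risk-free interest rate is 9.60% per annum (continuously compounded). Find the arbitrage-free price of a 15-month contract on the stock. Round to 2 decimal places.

PV(dividends) I = 10.82·e^(−0.0960·1/12) + 3.30·e^(−0.0960·3/12) + 16.37·e^(−0.0960·11/12) + 13.38·e^(−0.0960·13/12)
I = 10.7338 + 3.2217 + 14.9910 + 12.0584 = 41.0049
F = (S − I)·e^(rT) = (590.16 − 41.0049) · e^(0.0960·15/12)
= 549.1551 · e^0.120000 = 549.1551 × 1.127497 = CHF 619.17

CHF 619.17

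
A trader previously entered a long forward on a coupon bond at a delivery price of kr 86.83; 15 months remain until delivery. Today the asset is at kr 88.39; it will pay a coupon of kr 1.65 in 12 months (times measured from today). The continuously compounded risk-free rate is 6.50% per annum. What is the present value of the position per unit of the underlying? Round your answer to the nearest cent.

kr 6.79

PV(remaining coupons) I = 1.65·e^(−0.0650·12/12) = 1.5462
Current forward F = (S − I)·e^(rT) = (88.39 − 1.5462)·e^(0.0650·15/12) = 86.8438 × 1.084642 = 94.1944
Value (long) = (F − K)·e^(−rT) = (94.1944 − 86.83) × 0.921963 = 6.7897
Value = kr 6.79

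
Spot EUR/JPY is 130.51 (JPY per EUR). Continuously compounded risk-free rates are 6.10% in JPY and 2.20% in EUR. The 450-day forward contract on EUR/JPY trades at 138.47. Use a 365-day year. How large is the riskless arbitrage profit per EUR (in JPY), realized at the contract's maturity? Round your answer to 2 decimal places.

Fair forward: F* = S·e^(carry·T), with carry = (r_JPY − r_EUR) = 0.0610 − 0.0220 = 0.0390
F* = 130.51 · e^(0.0390 × 450/365) = 130.51 · e^0.048082 = 130.51 × 1.049257 = 136.9385
Market 138.47 > fair 136.9385: forward overpriced → cash-and-carry (buy spot, short the forward).
At maturity, profit = |F_mkt − F*| = |138.47 − 136.9385| = 1.53 per EUR (in JPY)

1.53 per EUR (in JPY)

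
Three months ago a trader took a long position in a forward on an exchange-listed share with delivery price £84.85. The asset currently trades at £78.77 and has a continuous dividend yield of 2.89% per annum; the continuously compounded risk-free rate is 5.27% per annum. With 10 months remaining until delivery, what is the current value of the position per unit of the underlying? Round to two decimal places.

Current fair forward for the remaining 10 months: F = S·e^((r − q)·T), (r − q) = 0.0527 − 0.0289 = 0.0238
F = 78.77 · e^(0.0238 × 10/12) = 78.77 × 1.020031 = 80.3478
Value of long forward = (F − K)·e^(−rT) = (80.3478 − 84.85) · e^(−0.0527·10/12)
= -4.5022 × 0.957034 = -4.31

-£4.31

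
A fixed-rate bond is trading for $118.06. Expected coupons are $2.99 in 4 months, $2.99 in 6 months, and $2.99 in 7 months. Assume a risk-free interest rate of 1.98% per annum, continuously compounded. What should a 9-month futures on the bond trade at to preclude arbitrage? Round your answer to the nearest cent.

$110.81

PV(coupons) I = 2.99·e^(−0.0198·4/12) + 2.99·e^(−0.0198·6/12) + 2.99·e^(−0.0198·7/12)
I = 2.9703 + 2.9605 + 2.9557 = 8.8865
F = (S − I)·e^(rT) = (118.06 − 8.8865) · e^(0.0198·9/12)
= 109.1735 · e^0.014850 = 109.1735 × 1.014961 = $110.81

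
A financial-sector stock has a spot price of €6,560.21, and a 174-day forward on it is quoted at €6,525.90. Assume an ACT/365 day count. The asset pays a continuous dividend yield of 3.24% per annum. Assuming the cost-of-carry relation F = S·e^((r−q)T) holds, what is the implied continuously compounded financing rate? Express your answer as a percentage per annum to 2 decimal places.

2.14%

From F = S·e^((r−q)T): (r − q) = ln(F/S)/T
ln(6525.90/6560.21) = ln(0.994770) = -0.005244
(r − q) = -0.005244 / (174/365) = -0.011000
r = ln(F/S)/T + q = -0.011000 + 0.0324 = 0.021400
r = 2.14%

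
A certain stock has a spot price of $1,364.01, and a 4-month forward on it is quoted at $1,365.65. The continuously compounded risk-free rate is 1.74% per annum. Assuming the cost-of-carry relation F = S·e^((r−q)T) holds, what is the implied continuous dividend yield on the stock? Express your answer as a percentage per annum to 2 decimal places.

From F = S·e^((r−q)T): (r − q) = ln(F/S)/T
ln(1365.65/1364.01) = ln(1.001202) = 0.001201
(r − q) = 0.001201 / (4/12) = 0.003603
q = r − ln(F/S)/T = 0.0174 − 0.003603 = 0.013797
q = 1.38%

1.38%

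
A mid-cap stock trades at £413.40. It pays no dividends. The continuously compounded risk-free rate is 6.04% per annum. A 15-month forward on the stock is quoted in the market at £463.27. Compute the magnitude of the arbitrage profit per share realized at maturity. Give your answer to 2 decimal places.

Fair forward: F* = S·e^(carry·T), with carry = r = 0.0604
F* = 413.40 · e^(0.0604 × 15/12) = 413.40 · e^0.075500 = 413.40 × 1.078423 = £445.8201
Market £463.27 > fair £445.8201: forward overpriced → cash-and-carry (buy spot, short the forward).
At maturity, profit = |F_mkt − F*| = |463.27 − 445.8201| = £17.45 per share

£17.45 per share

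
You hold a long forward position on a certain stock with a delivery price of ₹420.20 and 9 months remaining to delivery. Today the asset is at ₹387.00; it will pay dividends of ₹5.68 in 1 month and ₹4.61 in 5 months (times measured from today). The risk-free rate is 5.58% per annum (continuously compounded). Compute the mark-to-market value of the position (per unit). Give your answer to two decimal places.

-₹26.14

PV(remaining dividends) I = 5.68·e^(−0.0558·1/12) + 4.61·e^(−0.0558·5/12) = 10.1577
Current forward F = (S − I)·e^(rT) = (387.00 − 10.1577)·e^(0.0558·9/12) = 376.8423 × 1.042738 = 392.9478
Value (long) = (F − K)·e^(−rT) = (392.9478 − 420.20) × 0.959014 = -26.1352
Value = -₹26.14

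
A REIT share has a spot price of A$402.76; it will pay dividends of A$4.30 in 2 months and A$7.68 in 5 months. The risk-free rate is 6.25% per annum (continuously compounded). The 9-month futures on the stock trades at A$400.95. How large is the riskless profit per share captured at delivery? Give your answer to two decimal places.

A$8.84 per share

PV(dividends) I = 4.30·e^(−0.0625·2/12) + 7.68·e^(−0.0625·5/12) = 11.7380
Fair futures F* = (S − I)·e^(rT) = (402.76 − 11.7380)·e^0.046875 = 391.0220 × 1.047991 = 409.7875
Market A$400.95 < fair 409.7875: forward underpriced → reverse cash-and-carry (short the stock, invest proceeds at r, pay the dividends, go long the forward).
Profit at T = |F_mkt − F*| = |400.95 − 409.7875| = A$8.84 per share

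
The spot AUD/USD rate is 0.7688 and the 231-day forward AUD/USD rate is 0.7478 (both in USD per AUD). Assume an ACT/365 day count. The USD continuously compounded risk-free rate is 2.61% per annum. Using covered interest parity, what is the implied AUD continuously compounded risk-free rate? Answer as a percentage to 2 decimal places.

F = S·e^((r_USD − r_AUD)T) ⇒ r_AUD = r_USD − ln(F/S)/T
ln(0.7478/0.7688) = -0.027695; /(231/365) = -0.043760
r_AUD = 0.0261 + 0.043760 = 0.069860
r_AUD = 6.99%

6.99%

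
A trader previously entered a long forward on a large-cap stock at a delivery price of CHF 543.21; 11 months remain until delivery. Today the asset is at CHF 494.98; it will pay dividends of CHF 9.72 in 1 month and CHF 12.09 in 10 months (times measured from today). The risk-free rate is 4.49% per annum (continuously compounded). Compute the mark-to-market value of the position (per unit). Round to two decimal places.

-CHF 47.66

PV(remaining dividends) I = 9.72·e^(−0.0449·1/12) + 12.09·e^(−0.0449·10/12) = 21.3297
Current forward F = (S − I)·e^(rT) = (494.98 − 21.3297)·e^(0.0449·11/12) = 473.6503 × 1.042017 = 493.5517
Value (long) = (F − K)·e^(−rT) = (493.5517 − 543.21) × 0.959677 = -47.6559
Value = -CHF 47.66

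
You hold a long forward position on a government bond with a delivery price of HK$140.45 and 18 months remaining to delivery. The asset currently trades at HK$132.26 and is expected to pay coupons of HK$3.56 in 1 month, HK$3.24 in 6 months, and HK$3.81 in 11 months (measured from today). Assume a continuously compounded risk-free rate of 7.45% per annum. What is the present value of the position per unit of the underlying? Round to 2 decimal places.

-HK$3.56

PV(remaining coupons) I = 3.56·e^(−0.0745·1/12) + 3.24·e^(−0.0745·6/12) + 3.81·e^(−0.0745·11/12) = 10.2180
Current forward F = (S − I)·e^(rT) = (132.26 − 10.2180)·e^(0.0745·18/12) = 122.0420 × 1.118233 = 136.4714
Value (long) = (F − K)·e^(−rT) = (136.4714 − 140.45) × 0.894268 = -3.5579
Value = -HK$3.56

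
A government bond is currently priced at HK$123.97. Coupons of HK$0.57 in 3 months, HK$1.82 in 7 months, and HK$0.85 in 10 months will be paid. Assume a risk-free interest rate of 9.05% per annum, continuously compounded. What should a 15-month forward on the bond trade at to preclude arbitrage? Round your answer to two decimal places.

PV(coupons) I = 0.57·e^(−0.0905·3/12) + 1.82·e^(−0.0905·7/12) + 0.85·e^(−0.0905·10/12)
I = 0.5572 + 1.7264 + 0.7883 = 3.0719
F = (S − I)·e^(rT) = (123.97 − 3.0719) · e^(0.0905·15/12)
= 120.8981 · e^0.113125 = 120.8981 × 1.119772 = HK$135.38

HK$135.38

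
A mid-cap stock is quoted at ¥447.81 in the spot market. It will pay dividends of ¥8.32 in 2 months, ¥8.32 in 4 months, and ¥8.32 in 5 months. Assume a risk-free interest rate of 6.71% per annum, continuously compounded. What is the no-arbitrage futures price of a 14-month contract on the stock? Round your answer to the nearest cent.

¥457.83

PV(dividends) I = 8.32·e^(−0.0671·2/12) + 8.32·e^(−0.0671·4/12) + 8.32·e^(−0.0671·5/12)
I = 8.2275 + 8.1360 + 8.0906 = 24.4541
F = (S − I)·e^(rT) = (447.81 − 24.4541) · e^(0.0671·14/12)
= 423.3559 · e^0.078283 = 423.3559 × 1.081429 = ¥457.83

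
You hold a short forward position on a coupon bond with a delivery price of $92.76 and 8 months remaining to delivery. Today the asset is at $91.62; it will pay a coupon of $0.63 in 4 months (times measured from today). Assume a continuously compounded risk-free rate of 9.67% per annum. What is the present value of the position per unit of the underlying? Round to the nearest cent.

PV(remaining coupons) I = 0.63·e^(−0.0967·4/12) = 0.6100
Current forward F = (S − I)·e^(rT) = (91.62 − 0.6100)·e^(0.0967·8/12) = 91.0100 × 1.066590 = 97.0704
Value (long) = (F − K)·e^(−rT) = (97.0704 − 92.76) × 0.937567 = 4.0413
Short position value = −(long value) = -$4.04

-$4.04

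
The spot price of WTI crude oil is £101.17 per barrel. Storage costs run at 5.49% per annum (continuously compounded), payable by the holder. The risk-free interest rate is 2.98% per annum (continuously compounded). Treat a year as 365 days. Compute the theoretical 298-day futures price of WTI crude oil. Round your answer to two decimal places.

£108.41 per barrel

Net carry = r + u − y = 0.0298 + 0.0549 − 0.0000 = 0.0847
F = S·e^((r+u−y)T) = 101.17 · e^(0.0847 × 298/365) = 101.17 · e^0.069152
= 101.17 × 1.071599 = £108.41 per barrel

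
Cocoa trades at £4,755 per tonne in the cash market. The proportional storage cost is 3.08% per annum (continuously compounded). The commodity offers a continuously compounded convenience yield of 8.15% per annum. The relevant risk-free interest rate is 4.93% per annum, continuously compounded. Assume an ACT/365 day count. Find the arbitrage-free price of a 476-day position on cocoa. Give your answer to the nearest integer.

Net carry = r + u − y = 0.0493 + 0.0308 − 0.0815 = -0.0014
F = S·e^((r+u−y)T) = 4755 · e^(-0.0014 × 476/365) = 4755 · e^-0.001826
= 4755 × 0.998176 = £4,746 per tonne

£4,746 per tonne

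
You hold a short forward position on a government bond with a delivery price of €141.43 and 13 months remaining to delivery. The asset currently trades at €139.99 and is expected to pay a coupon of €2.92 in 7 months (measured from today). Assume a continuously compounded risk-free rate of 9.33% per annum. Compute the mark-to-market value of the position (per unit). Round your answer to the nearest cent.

PV(remaining coupons) I = 2.92·e^(−0.0933·7/12) = 2.7653
Current forward F = (S − I)·e^(rT) = (139.99 − 2.7653)·e^(0.0933·13/12) = 137.2247 × 1.106360 = 151.8199
Value (long) = (F − K)·e^(−rT) = (151.8199 − 141.43) × 0.903865 = 9.3911
Short position value = −(long value) = -€9.39

-€9.39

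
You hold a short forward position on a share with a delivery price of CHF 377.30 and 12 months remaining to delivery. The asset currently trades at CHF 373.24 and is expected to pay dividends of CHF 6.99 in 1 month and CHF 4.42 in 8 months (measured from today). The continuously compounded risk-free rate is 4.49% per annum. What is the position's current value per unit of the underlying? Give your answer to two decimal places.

-CHF 1.25

PV(remaining dividends) I = 6.99·e^(−0.0449·1/12) + 4.42·e^(−0.0449·8/12) = 11.2535
Current forward F = (S − I)·e^(rT) = (373.24 − 11.2535)·e^(0.0449·12/12) = 361.9865 × 1.045923 = 378.6100
Value (long) = (F − K)·e^(−rT) = (378.6100 − 377.30) × 0.956093 = 1.2525
Short position value = −(long value) = -CHF 1.25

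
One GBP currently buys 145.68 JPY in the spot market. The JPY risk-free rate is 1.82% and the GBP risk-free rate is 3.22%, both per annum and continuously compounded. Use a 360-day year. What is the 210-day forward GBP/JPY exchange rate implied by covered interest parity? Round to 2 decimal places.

144.50

F = S·e^((r_JPY − r_GBP)T) = 145.68 · e^((0.0182 − 0.0322) × 210/360)
= 145.68 · e^-0.008167 = 145.68 × 0.991866
F = 144.50 JPY per GBP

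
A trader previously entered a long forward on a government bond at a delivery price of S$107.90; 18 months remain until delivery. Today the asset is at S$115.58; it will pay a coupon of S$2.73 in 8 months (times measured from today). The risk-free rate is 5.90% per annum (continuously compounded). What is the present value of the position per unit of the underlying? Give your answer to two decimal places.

PV(remaining coupons) I = 2.73·e^(−0.0590·8/12) = 2.6247
Current forward F = (S − I)·e^(rT) = (115.58 − 2.6247)·e^(0.0590·18/12) = 112.9553 × 1.092534 = 123.4075
Value (long) = (F − K)·e^(−rT) = (123.4075 − 107.90) × 0.915303 = 14.1941
Value = S$14.19

S$14.19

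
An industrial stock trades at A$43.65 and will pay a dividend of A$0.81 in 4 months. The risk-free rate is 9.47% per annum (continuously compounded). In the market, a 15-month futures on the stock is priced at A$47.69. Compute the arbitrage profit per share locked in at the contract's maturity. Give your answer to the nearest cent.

PV(dividends) I = 0.81·e^(−0.0947·4/12) = 0.7848
Fair futures F* = (S − I)·e^(rT) = (43.65 − 0.7848)·e^0.118375 = 42.8652 × 1.125666 = 48.2519
Market A$47.69 < fair 48.2519: forward underpriced → reverse cash-and-carry (short the stock, invest proceeds at r, pay the dividends, go long the forward).
Profit at T = |F_mkt − F*| = |47.69 − 48.2519| = A$0.56 per share

A$0.56 per share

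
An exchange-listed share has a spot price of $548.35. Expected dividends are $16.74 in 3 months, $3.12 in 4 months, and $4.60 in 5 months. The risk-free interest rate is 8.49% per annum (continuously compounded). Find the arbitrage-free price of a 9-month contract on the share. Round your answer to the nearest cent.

$558.97

PV(dividends) I = 16.74·e^(−0.0849·3/12) + 3.12·e^(−0.0849·4/12) + 4.60·e^(−0.0849·5/12)
I = 16.3884 + 3.0329 + 4.4401 = 23.8614
F = (S − I)·e^(rT) = (548.35 − 23.8614) · e^(0.0849·9/12)
= 524.4886 · e^0.063675 = 524.4886 × 1.065746 = $558.97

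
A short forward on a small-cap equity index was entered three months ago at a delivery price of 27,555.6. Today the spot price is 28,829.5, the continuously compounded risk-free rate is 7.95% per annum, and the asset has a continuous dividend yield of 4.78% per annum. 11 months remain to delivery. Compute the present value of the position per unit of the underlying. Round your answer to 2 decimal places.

-1974.65

Current fair forward for the remaining 11 months: F = S·e^((r − q)·T), (r − q) = 0.0795 − 0.0478 = 0.0317
F = 28829.5 · e^(0.0317 × 11/12) = 28829.5 × 1.02948465 = 29679.5277
Value of long forward = (F − K)·e^(−rT) = (29679.5277 − 27555.6) · e^(−0.0795·11/12)
= 2123.9277 × 0.92971704 = 1974.65
Short position value = −(long value) = -1974.65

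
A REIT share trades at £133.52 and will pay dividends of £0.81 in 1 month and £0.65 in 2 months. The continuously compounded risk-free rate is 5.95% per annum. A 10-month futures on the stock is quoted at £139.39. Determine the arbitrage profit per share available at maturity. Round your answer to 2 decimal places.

£0.61 per share

PV(dividends) I = 0.81·e^(−0.0595·1/12) + 0.65·e^(−0.0595·2/12) = 1.4496
Fair futures F* = (S − I)·e^(rT) = (133.52 − 1.4496)·e^0.049583 = 132.0704 × 1.050833 = 138.7839
Market £139.39 > fair 138.7839: forward overpriced → cash-and-carry (borrow at r, buy the stock and collect the dividends, short the forward).
Profit at T = |F_mkt − F*| = |139.39 − 138.7839| = £0.61 per share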